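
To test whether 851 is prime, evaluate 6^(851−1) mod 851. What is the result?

6^1 ≡ 6 (mod 851)
6^2 ≡ 6^2 = 36 ≡ 36 (mod 851)
6^4 ≡ 36^2 = 1296 ≡ 445 (mod 851)
6^8 ≡ 445^2 = 198025 ≡ 593 (mod 851)
6^16 ≡ 593^2 = 351649 ≡ 186 (mod 851)
6^32 ≡ 186^2 = 34596 ≡ 556 (mod 851)
6^64 ≡ 556^2 = 309136 ≡ 223 (mod 851)
6^128 ≡ 223^2 = 49729 ≡ 371 (mod 851)
6^256 ≡ 371^2 = 137641 ≡ 630 (mod 851)
6^512 ≡ 630^2 = 396900 ≡ 334 (mod 851)
850 = 512 + 256 + 64 + 16 + 2 in binary powers of 2.
So 6^850 ≡ 334 · 630 · 223 · 186 · 36 ≡ 147 (mod 851).
Since 147 ≠ 1, base 6 is a Fermat witness: 851 is composite.

147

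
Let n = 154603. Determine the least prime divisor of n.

154603 is odd.
Digit sum 19, not divisible by 3.
Ends in 3: not divisible by 5.
7: 154603 = 7·22086 + 1
11: 154603 = 11·14054 + 9
13: 154603 = 13·11892 + 7
17: 154603 = 17·9094 + 5
19: 154603 = 19·8137

19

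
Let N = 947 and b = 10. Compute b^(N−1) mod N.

10^1 ≡ 10 (mod 947)
10^2 ≡ 10^2 = 100 ≡ 100 (mod 947)
10^4 ≡ 100^2 = 10000 ≡ 530 (mod 947)
10^8 ≡ 530^2 = 280900 ≡ 588 (mod 947)
10^16 ≡ 588^2 = 345744 ≡ 89 (mod 947)
10^32 ≡ 89^2 = 7921 ≡ 345 (mod 947)
10^64 ≡ 345^2 = 119025 ≡ 650 (mod 947)
10^128 ≡ 650^2 = 422500 ≡ 138 (mod 947)
10^256 ≡ 138^2 = 19044 ≡ 104 (mod 947)
10^512 ≡ 104^2 = 10816 ≡ 399 (mod 947)
946 = 512 + 256 + 128 + 32 + 16 + 2 in binary powers of 2.
So 10^946 ≡ 399 · 104 · 138 · 345 · 89 · 100 ≡ 1 (mod 947).
Since the result is 1, base 10 gives no evidence that 947 is composite.

1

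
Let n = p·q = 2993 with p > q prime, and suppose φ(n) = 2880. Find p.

φ(n) = (p−1)(q−1) = n − (p+q) + 1, so p + q = 2993 − 2880 + 1 = 114.
p and q are the roots of t² − 114t + 2993 = 0.
Discriminant: 114² − 4·2993 = 12996 − 11972 = 1024; √1024 = 32.
q = (114 − 32)/2 = 41, p = (114 + 32)/2 = 73.
Check: 41 · 73 = 2993.

73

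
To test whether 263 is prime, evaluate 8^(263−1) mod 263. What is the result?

1

8^1 ≡ 8 (mod 263)
8^2 ≡ 8^2 = 64 ≡ 64 (mod 263)
8^4 ≡ 64^2 = 4096 ≡ 151 (mod 263)
8^8 ≡ 151^2 = 22801 ≡ 183 (mod 263)
8^16 ≡ 183^2 = 33489 ≡ 88 (mod 263)
8^32 ≡ 88^2 = 7744 ≡ 117 (mod 263)
8^64 ≡ 117^2 = 13689 ≡ 13 (mod 263)
8^128 ≡ 13^2 = 169 ≡ 169 (mod 263)
8^256 ≡ 169^2 = 28561 ≡ 157 (mod 263)
262 = 256 + 4 + 2 in binary powers of 2.
So 8^262 ≡ 157 · 151 · 64 ≡ 1 (mod 263).
Since the result is 1, base 8 gives no evidence that 263 is composite.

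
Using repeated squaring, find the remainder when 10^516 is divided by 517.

10^1 ≡ 10 (mod 517)
10^2 ≡ 10^2 = 100 ≡ 100 (mod 517)
10^4 ≡ 100^2 = 10000 ≡ 177 (mod 517)
10^8 ≡ 177^2 = 31329 ≡ 309 (mod 517)
10^16 ≡ 309^2 = 95481 ≡ 353 (mod 517)
10^32 ≡ 353^2 = 124609 ≡ 12 (mod 517)
10^64 ≡ 12^2 = 144 ≡ 144 (mod 517)
10^128 ≡ 144^2 = 20736 ≡ 56 (mod 517)
10^256 ≡ 56^2 = 3136 ≡ 34 (mod 517)
10^512 ≡ 34^2 = 1156 ≡ 122 (mod 517)
516 = 512 + 4 in binary powers of 2.
So 10^516 ≡ 122 · 177 ≡ 397 (mod 517).
Since 397 ≠ 1, base 10 is a Fermat witness: 517 is composite.

397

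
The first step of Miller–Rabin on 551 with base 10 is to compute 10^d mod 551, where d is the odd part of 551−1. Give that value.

98

551 − 1 = 550 = 2^1 · 275, so d = 275.
10^1 ≡ 10 (mod 551)
10^2 ≡ 10^2 = 100 ≡ 100 (mod 551)
10^4 ≡ 100^2 = 10000 ≡ 82 (mod 551)
10^8 ≡ 82^2 = 6724 ≡ 112 (mod 551)
10^16 ≡ 112^2 = 12544 ≡ 422 (mod 551)
10^32 ≡ 422^2 = 178084 ≡ 111 (mod 551)
10^64 ≡ 111^2 = 12321 ≡ 199 (mod 551)
10^128 ≡ 199^2 = 39601 ≡ 480 (mod 551)
10^256 ≡ 480^2 = 230400 ≡ 82 (mod 551)
275 = 256 + 16 + 2 + 1 in binary powers of 2.
So 10^275 ≡ 82 · 422 · 100 · 10 ≡ 98 (mod 551).
Squaring chain: 98; never reaches −1, so base 10 is a Miller–Rabin witness that 551 is composite.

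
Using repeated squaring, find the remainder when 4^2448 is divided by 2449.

808

4^1 ≡ 4 (mod 2449)
4^2 ≡ 4^2 = 16 ≡ 16 (mod 2449)
4^4 ≡ 16^2 = 256 ≡ 256 (mod 2449)
4^8 ≡ 256^2 = 65536 ≡ 1862 (mod 2449)
4^16 ≡ 1862^2 = 3467044 ≡ 1709 (mod 2449)
4^32 ≡ 1709^2 = 2920681 ≡ 1473 (mod 2449)
4^64 ≡ 1473^2 = 2169729 ≡ 2364 (mod 2449)
4^128 ≡ 2364^2 = 5588496 ≡ 2327 (mod 2449)
4^256 ≡ 2327^2 = 5414929 ≡ 190 (mod 2449)
4^512 ≡ 190^2 = 36100 ≡ 1814 (mod 2449)
4^1024 ≡ 1814^2 = 3290596 ≡ 1589 (mod 2449)
4^2048 ≡ 1589^2 = 2524921 ≡ 2 (mod 2449)
2448 = 2048 + 256 + 128 + 16 in binary powers of 2.
So 4^2448 ≡ 2 · 190 · 2327 · 1709 ≡ 808 (mod 2449).
Since 808 ≠ 1, base 4 is a Fermat witness: 2449 is composite.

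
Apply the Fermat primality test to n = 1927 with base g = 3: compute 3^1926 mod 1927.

237

3^1 ≡ 3 (mod 1927)
3^2 ≡ 3^2 = 9 ≡ 9 (mod 1927)
3^4 ≡ 9^2 = 81 ≡ 81 (mod 1927)
3^8 ≡ 81^2 = 6561 ≡ 780 (mod 1927)
3^16 ≡ 780^2 = 608400 ≡ 1395 (mod 1927)
3^32 ≡ 1395^2 = 1946025 ≡ 1682 (mod 1927)
3^64 ≡ 1682^2 = 2829124 ≡ 288 (mod 1927)
3^128 ≡ 288^2 = 82944 ≡ 83 (mod 1927)
3^256 ≡ 83^2 = 6889 ≡ 1108 (mod 1927)
3^512 ≡ 1108^2 = 1227664 ≡ 165 (mod 1927)
3^1024 ≡ 165^2 = 27225 ≡ 247 (mod 1927)
1926 = 1024 + 512 + 256 + 128 + 4 + 2 in binary powers of 2.
So 3^1926 ≡ 247 · 165 · 1108 · 83 · 81 · 9 ≡ 237 (mod 1927).
Since 237 ≠ 1, base 3 is a Fermat witness: 1927 is composite.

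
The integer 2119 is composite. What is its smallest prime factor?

2119 is odd.
Digit sum 13, not divisible by 3.
Ends in 9: not divisible by 5.
7: 2119 = 7·302 + 5
11: 2119 = 11·192 + 7
13: 2119 = 13·163

13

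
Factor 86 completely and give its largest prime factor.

43

86 = 2 · 43
43 is prime.
So 86 = 2 · 43; the largest prime factor is 43.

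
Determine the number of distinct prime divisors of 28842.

28842 = 2 · 14421
14421 = 3 · 4807
4807 = 11 · 437
437 = 19 · 23
28842 = 2 · 3 · 11 · 19 · 23, which has 5 distinct prime factors.

5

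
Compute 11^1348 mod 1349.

1094

11^1 ≡ 11 (mod 1349)
11^2 ≡ 11^2 = 121 ≡ 121 (mod 1349)
11^4 ≡ 121^2 = 14641 ≡ 1151 (mod 1349)
11^8 ≡ 1151^2 = 1324801 ≡ 83 (mod 1349)
11^16 ≡ 83^2 = 6889 ≡ 144 (mod 1349)
11^32 ≡ 144^2 = 20736 ≡ 501 (mod 1349)
11^64 ≡ 501^2 = 251001 ≡ 87 (mod 1349)
11^128 ≡ 87^2 = 7569 ≡ 824 (mod 1349)
11^256 ≡ 824^2 = 678976 ≡ 429 (mod 1349)
11^512 ≡ 429^2 = 184041 ≡ 577 (mod 1349)
11^1024 ≡ 577^2 = 332929 ≡ 1075 (mod 1349)
1348 = 1024 + 256 + 64 + 4 in binary powers of 2.
So 11^1348 ≡ 1075 · 429 · 87 · 1151 ≡ 1094 (mod 1349).
Since 1094 ≠ 1, base 11 is a Fermat witness: 1349 is composite.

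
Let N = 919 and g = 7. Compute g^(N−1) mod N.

1

7^1 ≡ 7 (mod 919)
7^2 ≡ 7^2 = 49 ≡ 49 (mod 919)
7^4 ≡ 49^2 = 2401 ≡ 563 (mod 919)
7^8 ≡ 563^2 = 316969 ≡ 833 (mod 919)
7^16 ≡ 833^2 = 693889 ≡ 44 (mod 919)
7^32 ≡ 44^2 = 1936 ≡ 98 (mod 919)
7^64 ≡ 98^2 = 9604 ≡ 414 (mod 919)
7^128 ≡ 414^2 = 171396 ≡ 462 (mod 919)
7^256 ≡ 462^2 = 213444 ≡ 236 (mod 919)
7^512 ≡ 236^2 = 55696 ≡ 556 (mod 919)
918 = 512 + 256 + 128 + 16 + 4 + 2 in binary powers of 2.
So 7^918 ≡ 556 · 236 · 462 · 44 · 563 · 49 ≡ 1 (mod 919).
Since the result is 1, base 7 gives no evidence that 919 is composite.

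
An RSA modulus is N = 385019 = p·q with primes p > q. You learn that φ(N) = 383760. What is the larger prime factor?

739

φ(n) = (p−1)(q−1) = n − (p+q) + 1, so p + q = 385019 − 383760 + 1 = 1260.
p and q are the roots of t² − 1260t + 385019 = 0.
Discriminant: 1260² − 4·385019 = 1587600 − 1540076 = 47524; √47524 = 218.
q = (1260 − 218)/2 = 521, p = (1260 + 218)/2 = 739.
Check: 521 · 739 = 385019.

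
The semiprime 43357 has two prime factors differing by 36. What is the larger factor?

227

Since p = q + 36, we have 43357 = q(q + 36), so q² + 36q − 43357 = 0.
Discriminant: 36² + 4·43357 = 1296 + 173428 = 174724; √174724 = 418.
q = (−36 + 418)/2 = 191, and p = q + 36 = 227.
Check: 191 · 227 = 43357.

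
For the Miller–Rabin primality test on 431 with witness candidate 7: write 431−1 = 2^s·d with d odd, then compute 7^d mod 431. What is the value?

431 − 1 = 430 = 2^1 · 215, so d = 215.
7^1 ≡ 7 (mod 431)
7^2 ≡ 7^2 = 49 ≡ 49 (mod 431)
7^4 ≡ 49^2 = 2401 ≡ 246 (mod 431)
7^8 ≡ 246^2 = 60516 ≡ 176 (mod 431)
7^16 ≡ 176^2 = 30976 ≡ 375 (mod 431)
7^32 ≡ 375^2 = 140625 ≡ 119 (mod 431)
7^64 ≡ 119^2 = 14161 ≡ 369 (mod 431)
7^128 ≡ 369^2 = 136161 ≡ 396 (mod 431)
215 = 128 + 64 + 16 + 4 + 2 + 1 in binary powers of 2.
So 7^215 ≡ 396 · 369 · 375 · 246 · 49 · 7 ≡ 430 (mod 431).
Since 7^d ≡ 430 (mod 431), base 7 does not prove 431 composite.

430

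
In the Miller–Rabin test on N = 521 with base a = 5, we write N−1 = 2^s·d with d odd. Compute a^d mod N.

520

521 − 1 = 520 = 2^3 · 65, so d = 65.
5^1 ≡ 5 (mod 521)
5^2 ≡ 5^2 = 25 ≡ 25 (mod 521)
5^4 ≡ 25^2 = 625 ≡ 104 (mod 521)
5^8 ≡ 104^2 = 10816 ≡ 396 (mod 521)
5^16 ≡ 396^2 = 156816 ≡ 516 (mod 521)
5^32 ≡ 516^2 = 266256 ≡ 25 (mod 521)
5^64 ≡ 25^2 = 625 ≡ 104 (mod 521)
65 = 64 + 1 in binary powers of 2.
So 5^65 ≡ 104 · 5 ≡ 520 (mod 521).
Since 5^d ≡ 520 (mod 521), base 5 does not prove 521 composite.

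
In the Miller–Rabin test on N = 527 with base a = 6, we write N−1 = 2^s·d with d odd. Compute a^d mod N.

527 − 1 = 526 = 2^1 · 263, so d = 263.
6^1 ≡ 6 (mod 527)
6^2 ≡ 6^2 = 36 ≡ 36 (mod 527)
6^4 ≡ 36^2 = 1296 ≡ 242 (mod 527)
6^8 ≡ 242^2 = 58564 ≡ 67 (mod 527)
6^16 ≡ 67^2 = 4489 ≡ 273 (mod 527)
6^32 ≡ 273^2 = 74529 ≡ 222 (mod 527)
6^64 ≡ 222^2 = 49284 ≡ 273 (mod 527)
6^128 ≡ 273^2 = 74529 ≡ 222 (mod 527)
6^256 ≡ 222^2 = 49284 ≡ 273 (mod 527)
263 = 256 + 4 + 2 + 1 in binary powers of 2.
So 6^263 ≡ 273 · 242 · 36 · 6 ≡ 150 (mod 527).
Squaring chain: 150; never reaches −1, so base 6 is a Miller–Rabin witness that 527 is composite.

150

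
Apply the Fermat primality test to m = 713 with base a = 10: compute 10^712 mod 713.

10^1 ≡ 10 (mod 713)
10^2 ≡ 10^2 = 100 ≡ 100 (mod 713)
10^4 ≡ 100^2 = 10000 ≡ 18 (mod 713)
10^8 ≡ 18^2 = 324 ≡ 324 (mod 713)
10^16 ≡ 324^2 = 104976 ≡ 165 (mod 713)
10^32 ≡ 165^2 = 27225 ≡ 131 (mod 713)
10^64 ≡ 131^2 = 17161 ≡ 49 (mod 713)
10^128 ≡ 49^2 = 2401 ≡ 262 (mod 713)
10^256 ≡ 262^2 = 68644 ≡ 196 (mod 713)
10^512 ≡ 196^2 = 38416 ≡ 627 (mod 713)
712 = 512 + 128 + 64 + 8 in binary powers of 2.
So 10^712 ≡ 627 · 262 · 49 · 324 ≡ 485 (mod 713).
Since 485 ≠ 1, base 10 is a Fermat witness: 713 is composite.

485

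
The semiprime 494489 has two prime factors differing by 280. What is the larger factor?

Since p = q + 280, we have 494489 = q(q + 280), so q² + 280q − 494489 = 0.
Discriminant: 280² + 4·494489 = 78400 + 1977956 = 2056356; √2056356 = 1434.
q = (−280 + 1434)/2 = 577, and p = q + 280 = 857.
Check: 577 · 857 = 494489.

857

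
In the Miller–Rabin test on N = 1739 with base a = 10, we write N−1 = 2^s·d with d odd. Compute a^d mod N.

1739 − 1 = 1738 = 2^1 · 869, so d = 869.
10^1 ≡ 10 (mod 1739)
10^2 ≡ 10^2 = 100 ≡ 100 (mod 1739)
10^4 ≡ 100^2 = 10000 ≡ 1305 (mod 1739)
10^8 ≡ 1305^2 = 1703025 ≡ 544 (mod 1739)
10^16 ≡ 544^2 = 295936 ≡ 306 (mod 1739)
10^32 ≡ 306^2 = 93636 ≡ 1469 (mod 1739)
10^64 ≡ 1469^2 = 2157961 ≡ 1601 (mod 1739)
10^128 ≡ 1601^2 = 2563201 ≡ 1654 (mod 1739)
10^256 ≡ 1654^2 = 2735716 ≡ 269 (mod 1739)
10^512 ≡ 269^2 = 72361 ≡ 1062 (mod 1739)
869 = 512 + 256 + 64 + 32 + 4 + 1 in binary powers of 2.
So 10^869 ≡ 1062 · 269 · 1601 · 1469 · 1305 · 10 ≡ 655 (mod 1739).
Squaring chain: 655; never reaches −1, so base 10 is a Miller–Rabin witness that 1739 is composite.

655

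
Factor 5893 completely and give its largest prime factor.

5893 = 71 · 83
83 is prime.
So 5893 = 71 · 83; the largest prime factor is 83.

83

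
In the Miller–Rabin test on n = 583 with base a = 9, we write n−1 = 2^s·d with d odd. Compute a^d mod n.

583 − 1 = 582 = 2^1 · 291, so d = 291.
9^1 ≡ 9 (mod 583)
9^2 ≡ 9^2 = 81 ≡ 81 (mod 583)
9^4 ≡ 81^2 = 6561 ≡ 148 (mod 583)
9^8 ≡ 148^2 = 21904 ≡ 333 (mod 583)
9^16 ≡ 333^2 = 110889 ≡ 119 (mod 583)
9^32 ≡ 119^2 = 14161 ≡ 169 (mod 583)
9^64 ≡ 169^2 = 28561 ≡ 577 (mod 583)
9^128 ≡ 577^2 = 332929 ≡ 36 (mod 583)
9^256 ≡ 36^2 = 1296 ≡ 130 (mod 583)
291 = 256 + 32 + 2 + 1 in binary powers of 2.
So 9^291 ≡ 130 · 169 · 81 · 9 ≡ 537 (mod 583).
Squaring chain: 537; never reaches −1, so base 9 is a Miller–Rabin witness that 583 is composite.

537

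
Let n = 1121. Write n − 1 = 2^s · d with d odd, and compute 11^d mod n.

1121 − 1 = 1120 = 2^5 · 35, so d = 35.
11^1 ≡ 11 (mod 1121)
11^2 ≡ 11^2 = 121 ≡ 121 (mod 1121)
11^4 ≡ 121^2 = 14641 ≡ 68 (mod 1121)
11^8 ≡ 68^2 = 4624 ≡ 140 (mod 1121)
11^16 ≡ 140^2 = 19600 ≡ 543 (mod 1121)
11^32 ≡ 543^2 = 294849 ≡ 26 (mod 1121)
35 = 32 + 2 + 1 in binary powers of 2.
So 11^35 ≡ 26 · 121 · 11 ≡ 976 (mod 1121).
Squaring chain: 976 → 847 → 1090 → 961 → 938; never reaches −1, so base 11 is a Miller–Rabin witness that 1121 is composite.

976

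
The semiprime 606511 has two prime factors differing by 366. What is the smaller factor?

617

Since p = q + 366, we have 606511 = q(q + 366), so q² + 366q − 606511 = 0.
Discriminant: 366² + 4·606511 = 133956 + 2426044 = 2560000; √2560000 = 1600.
q = (−366 + 1600)/2 = 617, and p = q + 366 = 983.
Check: 617 · 983 = 606511.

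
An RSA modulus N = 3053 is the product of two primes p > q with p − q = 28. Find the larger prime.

Since p = q + 28, we have 3053 = q(q + 28), so q² + 28q − 3053 = 0.
Discriminant: 28² + 4·3053 = 784 + 12212 = 12996; √12996 = 114.
q = (−28 + 114)/2 = 43, and p = q + 28 = 71.
Check: 43 · 71 = 3053.

71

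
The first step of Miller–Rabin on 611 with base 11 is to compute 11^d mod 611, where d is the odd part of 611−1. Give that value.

611 − 1 = 610 = 2^1 · 305, so d = 305.
11^1 ≡ 11 (mod 611)
11^2 ≡ 11^2 = 121 ≡ 121 (mod 611)
11^4 ≡ 121^2 = 14641 ≡ 588 (mod 611)
11^8 ≡ 588^2 = 345744 ≡ 529 (mod 611)
11^16 ≡ 529^2 = 279841 ≡ 3 (mod 611)
11^32 ≡ 3^2 = 9 ≡ 9 (mod 611)
11^64 ≡ 9^2 = 81 ≡ 81 (mod 611)
11^128 ≡ 81^2 = 6561 ≡ 451 (mod 611)
11^256 ≡ 451^2 = 203401 ≡ 549 (mod 611)
305 = 256 + 32 + 16 + 1 in binary powers of 2.
So 11^305 ≡ 549 · 9 · 3 · 11 ≡ 527 (mod 611).
Squaring chain: 527; never reaches −1, so base 11 is a Miller–Rabin witness that 611 is composite.

527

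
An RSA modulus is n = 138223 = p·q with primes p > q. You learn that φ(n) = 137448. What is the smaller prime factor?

277

φ(n) = (p−1)(q−1) = n − (p+q) + 1, so p + q = 138223 − 137448 + 1 = 776.
p and q are the roots of t² − 776t + 138223 = 0.
Discriminant: 776² − 4·138223 = 602176 − 552892 = 49284; √49284 = 222.
q = (776 − 222)/2 = 277, p = (776 + 222)/2 = 499.
Check: 277 · 499 = 138223.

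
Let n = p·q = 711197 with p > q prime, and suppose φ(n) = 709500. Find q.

751

φ(n) = (p−1)(q−1) = n − (p+q) + 1, so p + q = 711197 − 709500 + 1 = 1698.
p and q are the roots of t² − 1698t + 711197 = 0.
Discriminant: 1698² − 4·711197 = 2883204 − 2844788 = 38416; √38416 = 196.
q = (1698 − 196)/2 = 751, p = (1698 + 196)/2 = 947.
Check: 751 · 947 = 711197.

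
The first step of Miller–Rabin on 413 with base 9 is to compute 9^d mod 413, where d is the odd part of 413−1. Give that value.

86

413 − 1 = 412 = 2^2 · 103, so d = 103.
9^1 ≡ 9 (mod 413)
9^2 ≡ 9^2 = 81 ≡ 81 (mod 413)
9^4 ≡ 81^2 = 6561 ≡ 366 (mod 413)
9^8 ≡ 366^2 = 133956 ≡ 144 (mod 413)
9^16 ≡ 144^2 = 20736 ≡ 86 (mod 413)
9^32 ≡ 86^2 = 7396 ≡ 375 (mod 413)
9^64 ≡ 375^2 = 140625 ≡ 205 (mod 413)
103 = 64 + 32 + 4 + 2 + 1 in binary powers of 2.
So 9^103 ≡ 205 · 375 · 366 · 81 · 9 ≡ 86 (mod 413).
Squaring chain: 86 → 375; never reaches −1, so base 9 is a Miller–Rabin witness that 413 is composite.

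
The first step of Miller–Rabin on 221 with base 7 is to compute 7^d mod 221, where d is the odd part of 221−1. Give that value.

221 − 1 = 220 = 2^2 · 55, so d = 55.
7^1 ≡ 7 (mod 221)
7^2 ≡ 7^2 = 49 ≡ 49 (mod 221)
7^4 ≡ 49^2 = 2401 ≡ 191 (mod 221)
7^8 ≡ 191^2 = 36481 ≡ 16 (mod 221)
7^16 ≡ 16^2 = 256 ≡ 35 (mod 221)
7^32 ≡ 35^2 = 1225 ≡ 120 (mod 221)
55 = 32 + 16 + 4 + 2 + 1 in binary powers of 2.
So 7^55 ≡ 120 · 35 · 191 · 49 · 7 ≡ 97 (mod 221).
Squaring chain: 97 → 127; never reaches −1, so base 7 is a Miller–Rabin witness that 221 is composite.

97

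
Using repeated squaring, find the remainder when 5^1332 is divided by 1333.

838

5^1 ≡ 5 (mod 1333)
5^2 ≡ 5^2 = 25 ≡ 25 (mod 1333)
5^4 ≡ 25^2 = 625 ≡ 625 (mod 1333)
5^8 ≡ 625^2 = 390625 ≡ 56 (mod 1333)
5^16 ≡ 56^2 = 3136 ≡ 470 (mod 1333)
5^32 ≡ 470^2 = 220900 ≡ 955 (mod 1333)
5^64 ≡ 955^2 = 912025 ≡ 253 (mod 1333)
5^128 ≡ 253^2 = 64009 ≡ 25 (mod 1333)
5^256 ≡ 25^2 = 625 ≡ 625 (mod 1333)
5^512 ≡ 625^2 = 390625 ≡ 56 (mod 1333)
5^1024 ≡ 56^2 = 3136 ≡ 470 (mod 1333)
1332 = 1024 + 256 + 32 + 16 + 4 in binary powers of 2.
So 5^1332 ≡ 470 · 625 · 955 · 470 · 625 ≡ 838 (mod 1333).
Since 838 ≠ 1, base 5 is a Fermat witness: 1333 is composite.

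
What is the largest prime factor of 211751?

211751 = 37 · 5723
5723 = 59 · 97
97 is prime.
So 211751 = 37 · 59 · 97; the largest prime factor is 97.

97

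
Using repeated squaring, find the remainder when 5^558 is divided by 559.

428

5^1 ≡ 5 (mod 559)
5^2 ≡ 5^2 = 25 ≡ 25 (mod 559)
5^4 ≡ 25^2 = 625 ≡ 66 (mod 559)
5^8 ≡ 66^2 = 4356 ≡ 443 (mod 559)
5^16 ≡ 443^2 = 196249 ≡ 40 (mod 559)
5^32 ≡ 40^2 = 1600 ≡ 482 (mod 559)
5^64 ≡ 482^2 = 232324 ≡ 339 (mod 559)
5^128 ≡ 339^2 = 114921 ≡ 326 (mod 559)
5^256 ≡ 326^2 = 106276 ≡ 66 (mod 559)
5^512 ≡ 66^2 = 4356 ≡ 443 (mod 559)
558 = 512 + 32 + 8 + 4 + 2 in binary powers of 2.
So 5^558 ≡ 443 · 482 · 443 · 66 · 25 ≡ 428 (mod 559).
Since 428 ≠ 1, base 5 is a Fermat witness: 559 is composite.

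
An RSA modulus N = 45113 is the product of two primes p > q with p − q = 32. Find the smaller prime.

197

Since p = q + 32, we have 45113 = q(q + 32), so q² + 32q − 45113 = 0.
Discriminant: 32² + 4·45113 = 1024 + 180452 = 181476; √181476 = 426.
q = (−32 + 426)/2 = 197, and p = q + 32 = 229.
Check: 197 · 229 = 45113.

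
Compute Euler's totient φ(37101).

24272

Factor: 37101 = 3 · 83 · 149.
φ(37101) = (3−1) · (83−1) · (149−1) = 2 · 82 · 148 = 24272.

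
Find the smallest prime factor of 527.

527 is odd.
Digit sum 14, not divisible by 3.
Ends in 7: not divisible by 5.
7: 527 = 7·75 + 2
11: 527 = 11·47 + 10
13: 527 = 13·40 + 7
17: 527 = 17·31

17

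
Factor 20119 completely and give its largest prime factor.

59

20119 = 11 · 1829
1829 = 31 · 59
59 is prime.
So 20119 = 11 · 31 · 59; the largest prime factor is 59.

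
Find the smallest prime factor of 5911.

23

5911 is odd.
Digit sum 16, not divisible by 3.
Ends in 1: not divisible by 5.
7: 5911 = 7·844 + 3
11: 5911 = 11·537 + 4
13: 5911 = 13·454 + 9
17: 5911 = 17·347 + 12
19: 5911 = 19·311 + 2
23: 5911 = 23·257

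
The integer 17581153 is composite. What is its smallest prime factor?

97

17581153 is odd.
Digit sum 31, not divisible by 3.
Ends in 3: not divisible by 5.
7: 17581153 = 7·2511593 + 2
11: 17581153 = 11·1598286 + 7
13: 17581153 = 13·1352396 + 5
17: 17581153 = 17·1034185 + 8
19: 17581153 = 19·925323 + 16
23: 17581153 = 23·764397 + 22
29: 17581153 = 29·606246 + 19
31: 17581153 = 31·567133 + 30
37: 17581153 = 37·475166 + 11
41: 17581153 = 41·428808 + 25
43: 17581153 = 43·408864 + 1
47: 17581153 = 47·374067 + 4
53: 17581153 = 53·331719 + 46
59: 17581153 = 59·297985 + 38
61: 17581153 = 61·288215 + 38
67: 17581153 = 67·262405 + 18
71: 17581153 = 71·247621 + 62
73: 17581153 = 73·240837 + 52
79: 17581153 = 79·222546 + 19
83: 17581153 = 83·211821 + 10
89: 17581153 = 89·197541 + 4
97: 17581153 = 97·181249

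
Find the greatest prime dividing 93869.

59

93869 = 37 · 2537
2537 = 43 · 59
59 is prime.
So 93869 = 37 · 43 · 59; the largest prime factor is 59.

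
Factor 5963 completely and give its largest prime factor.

5963 = 67 · 89
89 is prime.
So 5963 = 67 · 89; the largest prime factor is 89.

89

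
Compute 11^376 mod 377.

81

11^1 ≡ 11 (mod 377)
11^2 ≡ 11^2 = 121 ≡ 121 (mod 377)
11^4 ≡ 121^2 = 14641 ≡ 315 (mod 377)
11^8 ≡ 315^2 = 99225 ≡ 74 (mod 377)
11^16 ≡ 74^2 = 5476 ≡ 198 (mod 377)
11^32 ≡ 198^2 = 39204 ≡ 373 (mod 377)
11^64 ≡ 373^2 = 139129 ≡ 16 (mod 377)
11^128 ≡ 16^2 = 256 ≡ 256 (mod 377)
11^256 ≡ 256^2 = 65536 ≡ 315 (mod 377)
376 = 256 + 64 + 32 + 16 + 8 in binary powers of 2.
So 11^376 ≡ 315 · 16 · 373 · 198 · 74 ≡ 81 (mod 377).
Since 81 ≠ 1, base 11 is a Fermat witness: 377 is composite.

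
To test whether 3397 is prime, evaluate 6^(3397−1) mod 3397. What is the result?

732

6^1 ≡ 6 (mod 3397)
6^2 ≡ 6^2 = 36 ≡ 36 (mod 3397)
6^4 ≡ 36^2 = 1296 ≡ 1296 (mod 3397)
6^8 ≡ 1296^2 = 1679616 ≡ 1498 (mod 3397)
6^16 ≡ 1498^2 = 2244004 ≡ 1984 (mod 3397)
6^32 ≡ 1984^2 = 3936256 ≡ 2530 (mod 3397)
6^64 ≡ 2530^2 = 6400900 ≡ 952 (mod 3397)
6^128 ≡ 952^2 = 906304 ≡ 2702 (mod 3397)
6^256 ≡ 2702^2 = 7300804 ≡ 651 (mod 3397)
6^512 ≡ 651^2 = 423801 ≡ 2573 (mod 3397)
6^1024 ≡ 2573^2 = 6620329 ≡ 2973 (mod 3397)
6^2048 ≡ 2973^2 = 8838729 ≡ 3132 (mod 3397)
3396 = 2048 + 1024 + 256 + 64 + 4 in binary powers of 2.
So 6^3396 ≡ 3132 · 2973 · 651 · 952 · 1296 ≡ 732 (mod 3397).
Since 732 ≠ 1, base 6 is a Fermat witness: 3397 is composite.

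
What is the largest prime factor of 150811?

150811 = 23 · 6557
6557 = 79 · 83
83 is prime.
So 150811 = 23 · 79 · 83; the largest prime factor is 83.

83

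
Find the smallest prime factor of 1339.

13

1339 is odd.
Digit sum 16, not divisible by 3.
Ends in 9: not divisible by 5.
7: 1339 = 7·191 + 2
11: 1339 = 11·121 + 8
13: 1339 = 13·103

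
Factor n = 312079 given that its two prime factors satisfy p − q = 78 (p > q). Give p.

599

Since p = q + 78, we have 312079 = q(q + 78), so q² + 78q − 312079 = 0.
Discriminant: 78² + 4·312079 = 6084 + 1248316 = 1254400; √1254400 = 1120.
q = (−78 + 1120)/2 = 521, and p = q + 78 = 599.
Check: 521 · 599 = 312079.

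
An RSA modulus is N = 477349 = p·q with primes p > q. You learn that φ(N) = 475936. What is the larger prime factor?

φ(n) = (p−1)(q−1) = n − (p+q) + 1, so p + q = 477349 − 475936 + 1 = 1414.
p and q are the roots of t² − 1414t + 477349 = 0.
Discriminant: 1414² − 4·477349 = 1999396 − 1909396 = 90000; √90000 = 300.
q = (1414 − 300)/2 = 557, p = (1414 + 300)/2 = 857.
Check: 557 · 857 = 477349.

857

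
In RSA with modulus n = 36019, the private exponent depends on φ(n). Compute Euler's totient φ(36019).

35640

Factor: 36019 = 181 · 199.
φ(36019) = (181−1) · (199−1) = 180 · 198 = 35640.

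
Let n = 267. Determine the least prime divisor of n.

3

267 is odd.
Digit sum 15, divisible by 3.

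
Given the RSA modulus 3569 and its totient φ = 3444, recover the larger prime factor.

83

φ(n) = (p−1)(q−1) = n − (p+q) + 1, so p + q = 3569 − 3444 + 1 = 126.
p and q are the roots of t² − 126t + 3569 = 0.
Discriminant: 126² − 4·3569 = 15876 − 14276 = 1600; √1600 = 40.
q = (126 − 40)/2 = 43, p = (126 + 40)/2 = 83.
Check: 43 · 83 = 3569.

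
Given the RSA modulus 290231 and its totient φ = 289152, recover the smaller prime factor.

503

φ(n) = (p−1)(q−1) = n − (p+q) + 1, so p + q = 290231 − 289152 + 1 = 1080.
p and q are the roots of t² − 1080t + 290231 = 0.
Discriminant: 1080² − 4·290231 = 1166400 − 1160924 = 5476; √5476 = 74.
q = (1080 − 74)/2 = 503, p = (1080 + 74)/2 = 577.
Check: 503 · 577 = 290231.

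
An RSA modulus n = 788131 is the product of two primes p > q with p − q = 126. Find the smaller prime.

827

Since p = q + 126, we have 788131 = q(q + 126), so q² + 126q − 788131 = 0.
Discriminant: 126² + 4·788131 = 15876 + 3152524 = 3168400; √3168400 = 1780.
q = (−126 + 1780)/2 = 827, and p = q + 126 = 953.
Check: 827 · 953 = 788131.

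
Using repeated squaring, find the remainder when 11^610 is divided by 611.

335

11^1 ≡ 11 (mod 611)
11^2 ≡ 11^2 = 121 ≡ 121 (mod 611)
11^4 ≡ 121^2 = 14641 ≡ 588 (mod 611)
11^8 ≡ 588^2 = 345744 ≡ 529 (mod 611)
11^16 ≡ 529^2 = 279841 ≡ 3 (mod 611)
11^32 ≡ 3^2 = 9 ≡ 9 (mod 611)
11^64 ≡ 9^2 = 81 ≡ 81 (mod 611)
11^128 ≡ 81^2 = 6561 ≡ 451 (mod 611)
11^256 ≡ 451^2 = 203401 ≡ 549 (mod 611)
11^512 ≡ 549^2 = 301401 ≡ 178 (mod 611)
610 = 512 + 64 + 32 + 2 in binary powers of 2.
So 11^610 ≡ 178 · 81 · 9 · 121 ≡ 335 (mod 611).
Since 335 ≠ 1, base 11 is a Fermat witness: 611 is composite.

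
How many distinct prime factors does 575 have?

2

575 = 5^2 · 23
575 = 5^2 · 23, which has 2 distinct prime factors.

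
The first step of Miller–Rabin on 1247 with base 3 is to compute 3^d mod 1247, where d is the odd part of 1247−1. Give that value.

824

1247 − 1 = 1246 = 2^1 · 623, so d = 623.
3^1 ≡ 3 (mod 1247)
3^2 ≡ 3^2 = 9 ≡ 9 (mod 1247)
3^4 ≡ 9^2 = 81 ≡ 81 (mod 1247)
3^8 ≡ 81^2 = 6561 ≡ 326 (mod 1247)
3^16 ≡ 326^2 = 106276 ≡ 281 (mod 1247)
3^32 ≡ 281^2 = 78961 ≡ 400 (mod 1247)
3^64 ≡ 400^2 = 160000 ≡ 384 (mod 1247)
3^128 ≡ 384^2 = 147456 ≡ 310 (mod 1247)
3^256 ≡ 310^2 = 96100 ≡ 81 (mod 1247)
3^512 ≡ 81^2 = 6561 ≡ 326 (mod 1247)
623 = 512 + 64 + 32 + 8 + 4 + 2 + 1 in binary powers of 2.
So 3^623 ≡ 326 · 384 · 400 · 326 · 81 · 9 · 3 ≡ 824 (mod 1247).
Squaring chain: 824; never reaches −1, so base 3 is a Miller–Rabin witness that 1247 is composite.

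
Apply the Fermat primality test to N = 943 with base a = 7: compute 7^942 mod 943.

7^1 ≡ 7 (mod 943)
7^2 ≡ 7^2 = 49 ≡ 49 (mod 943)
7^4 ≡ 49^2 = 2401 ≡ 515 (mod 943)
7^8 ≡ 515^2 = 265225 ≡ 242 (mod 943)
7^16 ≡ 242^2 = 58564 ≡ 98 (mod 943)
7^32 ≡ 98^2 = 9604 ≡ 174 (mod 943)
7^64 ≡ 174^2 = 30276 ≡ 100 (mod 943)
7^128 ≡ 100^2 = 10000 ≡ 570 (mod 943)
7^256 ≡ 570^2 = 324900 ≡ 508 (mod 943)
7^512 ≡ 508^2 = 258064 ≡ 625 (mod 943)
942 = 512 + 256 + 128 + 32 + 8 + 4 + 2 in binary powers of 2.
So 7^942 ≡ 625 · 508 · 570 · 174 · 242 · 515 · 49 ≡ 156 (mod 943).
Since 156 ≠ 1, base 7 is a Fermat witness: 943 is composite.

156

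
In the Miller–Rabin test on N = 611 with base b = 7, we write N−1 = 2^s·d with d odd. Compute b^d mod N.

102

611 − 1 = 610 = 2^1 · 305, so d = 305.
7^1 ≡ 7 (mod 611)
7^2 ≡ 7^2 = 49 ≡ 49 (mod 611)
7^4 ≡ 49^2 = 2401 ≡ 568 (mod 611)
7^8 ≡ 568^2 = 322624 ≡ 16 (mod 611)
7^16 ≡ 16^2 = 256 ≡ 256 (mod 611)
7^32 ≡ 256^2 = 65536 ≡ 159 (mod 611)
7^64 ≡ 159^2 = 25281 ≡ 230 (mod 611)
7^128 ≡ 230^2 = 52900 ≡ 354 (mod 611)
7^256 ≡ 354^2 = 125316 ≡ 61 (mod 611)
305 = 256 + 32 + 16 + 1 in binary powers of 2.
So 7^305 ≡ 61 · 159 · 256 · 7 ≡ 102 (mod 611).
Squaring chain: 102; never reaches −1, so base 7 is a Miller–Rabin witness that 611 is composite.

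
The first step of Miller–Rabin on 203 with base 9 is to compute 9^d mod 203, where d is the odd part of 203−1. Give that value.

4

203 − 1 = 202 = 2^1 · 101, so d = 101.
9^1 ≡ 9 (mod 203)
9^2 ≡ 9^2 = 81 ≡ 81 (mod 203)
9^4 ≡ 81^2 = 6561 ≡ 65 (mod 203)
9^8 ≡ 65^2 = 4225 ≡ 165 (mod 203)
9^16 ≡ 165^2 = 27225 ≡ 23 (mod 203)
9^32 ≡ 23^2 = 529 ≡ 123 (mod 203)
9^64 ≡ 123^2 = 15129 ≡ 107 (mod 203)
101 = 64 + 32 + 4 + 1 in binary powers of 2.
So 9^101 ≡ 107 · 123 · 65 · 9 ≡ 4 (mod 203).
Squaring chain: 4; never reaches −1, so base 9 is a Miller–Rabin witness that 203 is composite.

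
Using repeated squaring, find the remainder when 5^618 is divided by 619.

1

5^1 ≡ 5 (mod 619)
5^2 ≡ 5^2 = 25 ≡ 25 (mod 619)
5^4 ≡ 25^2 = 625 ≡ 6 (mod 619)
5^8 ≡ 6^2 = 36 ≡ 36 (mod 619)
5^16 ≡ 36^2 = 1296 ≡ 58 (mod 619)
5^32 ≡ 58^2 = 3364 ≡ 269 (mod 619)
5^64 ≡ 269^2 = 72361 ≡ 557 (mod 619)
5^128 ≡ 557^2 = 310249 ≡ 130 (mod 619)
5^256 ≡ 130^2 = 16900 ≡ 187 (mod 619)
5^512 ≡ 187^2 = 34969 ≡ 305 (mod 619)
618 = 512 + 64 + 32 + 8 + 2 in binary powers of 2.
So 5^618 ≡ 305 · 557 · 269 · 36 · 25 ≡ 1 (mod 619).
Since the result is 1, base 5 gives no evidence that 619 is composite.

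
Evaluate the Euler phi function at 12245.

9360

Factor: 12245 = 5 · 31 · 79.
φ(12245) = (5−1) · (31−1) · (79−1) = 4 · 30 · 78 = 9360.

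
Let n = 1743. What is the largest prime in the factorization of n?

83

1743 = 3 · 581
581 = 7 · 83
83 is prime.
So 1743 = 3 · 7 · 83; the largest prime factor is 83.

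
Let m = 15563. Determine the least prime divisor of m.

15563 is odd.
Digit sum 20, not divisible by 3.
Ends in 3: not divisible by 5.
7: 15563 = 7·2223 + 2
11: 15563 = 11·1414 + 9
13: 15563 = 13·1197 + 2
17: 15563 = 17·915 + 8
19: 15563 = 19·819 + 2
23: 15563 = 23·676 + 15
29: 15563 = 29·536 + 19
31: 15563 = 31·502 + 1
37: 15563 = 37·420 + 23
41: 15563 = 41·379 + 24
43: 15563 = 43·361 + 40
47: 15563 = 47·331 + 6
53: 15563 = 53·293 + 34
59: 15563 = 59·263 + 46
61: 15563 = 61·255 + 8
67: 15563 = 67·232 + 19
71: 15563 = 71·219 + 14
73: 15563 = 73·213 + 14
79: 15563 = 79·197

79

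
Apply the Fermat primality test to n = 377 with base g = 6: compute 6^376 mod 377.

6^1 ≡ 6 (mod 377)
6^2 ≡ 6^2 = 36 ≡ 36 (mod 377)
6^4 ≡ 36^2 = 1296 ≡ 165 (mod 377)
6^8 ≡ 165^2 = 27225 ≡ 81 (mod 377)
6^16 ≡ 81^2 = 6561 ≡ 152 (mod 377)
6^32 ≡ 152^2 = 23104 ≡ 107 (mod 377)
6^64 ≡ 107^2 = 11449 ≡ 139 (mod 377)
6^128 ≡ 139^2 = 19321 ≡ 94 (mod 377)
6^256 ≡ 94^2 = 8836 ≡ 165 (mod 377)
376 = 256 + 64 + 32 + 16 + 8 in binary powers of 2.
So 6^376 ≡ 165 · 139 · 107 · 152 · 81 ≡ 373 (mod 377).
Since 373 ≠ 1, base 6 is a Fermat witness: 377 is composite.

373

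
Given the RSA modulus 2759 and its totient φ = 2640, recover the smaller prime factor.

31

φ(n) = (p−1)(q−1) = n − (p+q) + 1, so p + q = 2759 − 2640 + 1 = 120.
p and q are the roots of t² − 120t + 2759 = 0.
Discriminant: 120² − 4·2759 = 14400 − 11036 = 3364; √3364 = 58.
q = (120 − 58)/2 = 31, p = (120 + 58)/2 = 89.
Check: 31 · 89 = 2759.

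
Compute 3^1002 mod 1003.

3^1 ≡ 3 (mod 1003)
3^2 ≡ 3^2 = 9 ≡ 9 (mod 1003)
3^4 ≡ 9^2 = 81 ≡ 81 (mod 1003)
3^8 ≡ 81^2 = 6561 ≡ 543 (mod 1003)
3^16 ≡ 543^2 = 294849 ≡ 970 (mod 1003)
3^32 ≡ 970^2 = 940900 ≡ 86 (mod 1003)
3^64 ≡ 86^2 = 7396 ≡ 375 (mod 1003)
3^128 ≡ 375^2 = 140625 ≡ 205 (mod 1003)
3^256 ≡ 205^2 = 42025 ≡ 902 (mod 1003)
3^512 ≡ 902^2 = 813604 ≡ 171 (mod 1003)
1002 = 512 + 256 + 128 + 64 + 32 + 8 + 2 in binary powers of 2.
So 3^1002 ≡ 171 · 902 · 205 · 375 · 86 · 543 · 9 ≡ 144 (mod 1003).
Since 144 ≠ 1, base 3 is a Fermat witness: 1003 is composite.

144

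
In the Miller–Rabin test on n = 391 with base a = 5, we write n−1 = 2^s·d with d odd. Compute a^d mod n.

329

391 − 1 = 390 = 2^1 · 195, so d = 195.
5^1 ≡ 5 (mod 391)
5^2 ≡ 5^2 = 25 ≡ 25 (mod 391)
5^4 ≡ 25^2 = 625 ≡ 234 (mod 391)
5^8 ≡ 234^2 = 54756 ≡ 16 (mod 391)
5^16 ≡ 16^2 = 256 ≡ 256 (mod 391)
5^32 ≡ 256^2 = 65536 ≡ 239 (mod 391)
5^64 ≡ 239^2 = 57121 ≡ 35 (mod 391)
5^128 ≡ 35^2 = 1225 ≡ 52 (mod 391)
195 = 128 + 64 + 2 + 1 in binary powers of 2.
So 5^195 ≡ 52 · 35 · 25 · 5 ≡ 329 (mod 391).
Squaring chain: 329; never reaches −1, so base 5 is a Miller–Rabin witness that 391 is composite.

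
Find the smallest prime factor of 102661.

13

102661 is odd.
Digit sum 16, not divisible by 3.
Ends in 1: not divisible by 5.
7: 102661 = 7·14665 + 6
11: 102661 = 11·9332 + 9
13: 102661 = 13·7897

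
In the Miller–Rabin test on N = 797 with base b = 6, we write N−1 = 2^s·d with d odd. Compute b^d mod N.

1

797 − 1 = 796 = 2^2 · 199, so d = 199.
6^1 ≡ 6 (mod 797)
6^2 ≡ 6^2 = 36 ≡ 36 (mod 797)
6^4 ≡ 36^2 = 1296 ≡ 499 (mod 797)
6^8 ≡ 499^2 = 249001 ≡ 337 (mod 797)
6^16 ≡ 337^2 = 113569 ≡ 395 (mod 797)
6^32 ≡ 395^2 = 156025 ≡ 610 (mod 797)
6^64 ≡ 610^2 = 372100 ≡ 698 (mod 797)
6^128 ≡ 698^2 = 487204 ≡ 237 (mod 797)
199 = 128 + 64 + 4 + 2 + 1 in binary powers of 2.
So 6^199 ≡ 237 · 698 · 499 · 36 · 6 ≡ 1 (mod 797).
Since 6^d ≡ 1 (mod 797), base 6 does not prove 797 composite.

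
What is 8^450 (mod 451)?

122

8^1 ≡ 8 (mod 451)
8^2 ≡ 8^2 = 64 ≡ 64 (mod 451)
8^4 ≡ 64^2 = 4096 ≡ 37 (mod 451)
8^8 ≡ 37^2 = 1369 ≡ 16 (mod 451)
8^16 ≡ 16^2 = 256 ≡ 256 (mod 451)
8^32 ≡ 256^2 = 65536 ≡ 141 (mod 451)
8^64 ≡ 141^2 = 19881 ≡ 37 (mod 451)
8^128 ≡ 37^2 = 1369 ≡ 16 (mod 451)
8^256 ≡ 16^2 = 256 ≡ 256 (mod 451)
450 = 256 + 128 + 64 + 2 in binary powers of 2.
So 8^450 ≡ 256 · 16 · 37 · 64 ≡ 122 (mod 451).
Since 122 ≠ 1, base 8 is a Fermat witness: 451 is composite.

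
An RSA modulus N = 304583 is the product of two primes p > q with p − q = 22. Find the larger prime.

563

Since p = q + 22, we have 304583 = q(q + 22), so q² + 22q − 304583 = 0.
Discriminant: 22² + 4·304583 = 484 + 1218332 = 1218816; √1218816 = 1104.
q = (−22 + 1104)/2 = 541, and p = q + 22 = 563.
Check: 541 · 563 = 304583.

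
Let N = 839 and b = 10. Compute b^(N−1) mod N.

10^1 ≡ 10 (mod 839)
10^2 ≡ 10^2 = 100 ≡ 100 (mod 839)
10^4 ≡ 100^2 = 10000 ≡ 771 (mod 839)
10^8 ≡ 771^2 = 594441 ≡ 429 (mod 839)
10^16 ≡ 429^2 = 184041 ≡ 300 (mod 839)
10^32 ≡ 300^2 = 90000 ≡ 227 (mod 839)
10^64 ≡ 227^2 = 51529 ≡ 350 (mod 839)
10^128 ≡ 350^2 = 122500 ≡ 6 (mod 839)
10^256 ≡ 6^2 = 36 ≡ 36 (mod 839)
10^512 ≡ 36^2 = 1296 ≡ 457 (mod 839)
838 = 512 + 256 + 64 + 4 + 2 in binary powers of 2.
So 10^838 ≡ 457 · 36 · 350 · 771 · 100 ≡ 1 (mod 839).
Since the result is 1, base 10 gives no evidence that 839 is composite.

1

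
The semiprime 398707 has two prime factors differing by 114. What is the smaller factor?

Since p = q + 114, we have 398707 = q(q + 114), so q² + 114q − 398707 = 0.
Discriminant: 114² + 4·398707 = 12996 + 1594828 = 1607824; √1607824 = 1268.
q = (−114 + 1268)/2 = 577, and p = q + 114 = 691.
Check: 577 · 691 = 398707.

577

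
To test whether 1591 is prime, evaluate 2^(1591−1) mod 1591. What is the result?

2^1 ≡ 2 (mod 1591)
2^2 ≡ 2^2 = 4 ≡ 4 (mod 1591)
2^4 ≡ 4^2 = 16 ≡ 16 (mod 1591)
2^8 ≡ 16^2 = 256 ≡ 256 (mod 1591)
2^16 ≡ 256^2 = 65536 ≡ 305 (mod 1591)
2^32 ≡ 305^2 = 93025 ≡ 747 (mod 1591)
2^64 ≡ 747^2 = 558009 ≡ 1159 (mod 1591)
2^128 ≡ 1159^2 = 1343281 ≡ 477 (mod 1591)
2^256 ≡ 477^2 = 227529 ≡ 16 (mod 1591)
2^512 ≡ 16^2 = 256 ≡ 256 (mod 1591)
2^1024 ≡ 256^2 = 65536 ≡ 305 (mod 1591)
1590 = 1024 + 512 + 32 + 16 + 4 + 2 in binary powers of 2.
So 2^1590 ≡ 305 · 256 · 747 · 305 · 16 · 4 ≡ 471 (mod 1591).
Since 471 ≠ 1, base 2 is a Fermat witness: 1591 is composite.

471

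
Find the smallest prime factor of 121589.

121589 is odd.
Digit sum 26, not divisible by 3.
Ends in 9: not divisible by 5.
7: 121589 = 7·17369 + 6
11: 121589 = 11·11053 + 6
13: 121589 = 13·9353

13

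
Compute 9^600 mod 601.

9^1 ≡ 9 (mod 601)
9^2 ≡ 9^2 = 81 ≡ 81 (mod 601)
9^4 ≡ 81^2 = 6561 ≡ 551 (mod 601)
9^8 ≡ 551^2 = 303601 ≡ 96 (mod 601)
9^16 ≡ 96^2 = 9216 ≡ 201 (mod 601)
9^32 ≡ 201^2 = 40401 ≡ 134 (mod 601)
9^64 ≡ 134^2 = 17956 ≡ 527 (mod 601)
9^128 ≡ 527^2 = 277729 ≡ 67 (mod 601)
9^256 ≡ 67^2 = 4489 ≡ 282 (mod 601)
9^512 ≡ 282^2 = 79524 ≡ 192 (mod 601)
600 = 512 + 64 + 16 + 8 in binary powers of 2.
So 9^600 ≡ 192 · 527 · 201 · 96 ≡ 1 (mod 601).
Since the result is 1, base 9 gives no evidence that 601 is composite.

1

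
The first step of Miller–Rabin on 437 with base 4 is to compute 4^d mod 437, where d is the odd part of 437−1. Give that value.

213

437 − 1 = 436 = 2^2 · 109, so d = 109.
4^1 ≡ 4 (mod 437)
4^2 ≡ 4^2 = 16 ≡ 16 (mod 437)
4^4 ≡ 16^2 = 256 ≡ 256 (mod 437)
4^8 ≡ 256^2 = 65536 ≡ 423 (mod 437)
4^16 ≡ 423^2 = 178929 ≡ 196 (mod 437)
4^32 ≡ 196^2 = 38416 ≡ 397 (mod 437)
4^64 ≡ 397^2 = 157609 ≡ 289 (mod 437)
109 = 64 + 32 + 8 + 4 + 1 in binary powers of 2.
So 4^109 ≡ 289 · 397 · 423 · 256 · 4 ≡ 213 (mod 437).
Squaring chain: 213 → 358; never reaches −1, so base 4 is a Miller–Rabin witness that 437 is composite.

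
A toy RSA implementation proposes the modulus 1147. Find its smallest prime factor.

1147 is odd.
Digit sum 13, not divisible by 3.
Ends in 7: not divisible by 5.
7: 1147 = 7·163 + 6
11: 1147 = 11·104 + 3
13: 1147 = 13·88 + 3
17: 1147 = 17·67 + 8
19: 1147 = 19·60 + 7
23: 1147 = 23·49 + 20
29: 1147 = 29·39 + 16
31: 1147 = 31·37

31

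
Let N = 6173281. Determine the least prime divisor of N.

53

6173281 is odd.
Digit sum 28, not divisible by 3.
Ends in 1: not divisible by 5.
7: 6173281 = 7·881897 + 2
11: 6173281 = 11·561207 + 4
13: 6173281 = 13·474867 + 10
17: 6173281 = 17·363134 + 3
19: 6173281 = 19·324909 + 10
23: 6173281 = 23·268403 + 12
29: 6173281 = 29·212871 + 22
31: 6173281 = 31·199138 + 3
37: 6173281 = 37·166845 + 16
41: 6173281 = 41·150567 + 34
43: 6173281 = 43·143564 + 29
47: 6173281 = 47·131346 + 19
53: 6173281 = 53·116477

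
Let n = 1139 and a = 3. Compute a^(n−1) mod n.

1097

3^1 ≡ 3 (mod 1139)
3^2 ≡ 3^2 = 9 ≡ 9 (mod 1139)
3^4 ≡ 9^2 = 81 ≡ 81 (mod 1139)
3^8 ≡ 81^2 = 6561 ≡ 866 (mod 1139)
3^16 ≡ 866^2 = 749956 ≡ 494 (mod 1139)
3^32 ≡ 494^2 = 244036 ≡ 290 (mod 1139)
3^64 ≡ 290^2 = 84100 ≡ 953 (mod 1139)
3^128 ≡ 953^2 = 908209 ≡ 426 (mod 1139)
3^256 ≡ 426^2 = 181476 ≡ 375 (mod 1139)
3^512 ≡ 375^2 = 140625 ≡ 528 (mod 1139)
3^1024 ≡ 528^2 = 278784 ≡ 868 (mod 1139)
1138 = 1024 + 64 + 32 + 16 + 2 in binary powers of 2.
So 3^1138 ≡ 868 · 953 · 290 · 494 · 9 ≡ 1097 (mod 1139).
Since 1097 ≠ 1, base 3 is a Fermat witness: 1139 is composite.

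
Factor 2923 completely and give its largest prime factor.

79

2923 = 37 · 79
79 is prime.
So 2923 = 37 · 79; the largest prime factor is 79.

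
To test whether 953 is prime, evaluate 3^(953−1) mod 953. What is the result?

3^1 ≡ 3 (mod 953)
3^2 ≡ 3^2 = 9 ≡ 9 (mod 953)
3^4 ≡ 9^2 = 81 ≡ 81 (mod 953)
3^8 ≡ 81^2 = 6561 ≡ 843 (mod 953)
3^16 ≡ 843^2 = 710649 ≡ 664 (mod 953)
3^32 ≡ 664^2 = 440896 ≡ 610 (mod 953)
3^64 ≡ 610^2 = 372100 ≡ 430 (mod 953)
3^128 ≡ 430^2 = 184900 ≡ 18 (mod 953)
3^256 ≡ 18^2 = 324 ≡ 324 (mod 953)
3^512 ≡ 324^2 = 104976 ≡ 146 (mod 953)
952 = 512 + 256 + 128 + 32 + 16 + 8 in binary powers of 2.
So 3^952 ≡ 146 · 324 · 18 · 610 · 664 · 843 ≡ 1 (mod 953).
Since the result is 1, base 3 gives no evidence that 953 is composite.

1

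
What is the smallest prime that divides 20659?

73

20659 is odd.
Digit sum 22, not divisible by 3.
Ends in 9: not divisible by 5.
7: 20659 = 7·2951 + 2
11: 20659 = 11·1878 + 1
13: 20659 = 13·1589 + 2
17: 20659 = 17·1215 + 4
19: 20659 = 19·1087 + 6
23: 20659 = 23·898 + 5
29: 20659 = 29·712 + 11
31: 20659 = 31·666 + 13
37: 20659 = 37·558 + 13
41: 20659 = 41·503 + 36
43: 20659 = 43·480 + 19
47: 20659 = 47·439 + 26
53: 20659 = 53·389 + 42
59: 20659 = 59·350 + 9
61: 20659 = 61·338 + 41
67: 20659 = 67·308 + 23
71: 20659 = 71·290 + 69
73: 20659 = 73·283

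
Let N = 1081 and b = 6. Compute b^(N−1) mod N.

243

6^1 ≡ 6 (mod 1081)
6^2 ≡ 6^2 = 36 ≡ 36 (mod 1081)
6^4 ≡ 36^2 = 1296 ≡ 215 (mod 1081)
6^8 ≡ 215^2 = 46225 ≡ 823 (mod 1081)
6^16 ≡ 823^2 = 677329 ≡ 623 (mod 1081)
6^32 ≡ 623^2 = 388129 ≡ 50 (mod 1081)
6^64 ≡ 50^2 = 2500 ≡ 338 (mod 1081)
6^128 ≡ 338^2 = 114244 ≡ 739 (mod 1081)
6^256 ≡ 739^2 = 546121 ≡ 216 (mod 1081)
6^512 ≡ 216^2 = 46656 ≡ 173 (mod 1081)
6^1024 ≡ 173^2 = 29929 ≡ 742 (mod 1081)
1080 = 1024 + 32 + 16 + 8 in binary powers of 2.
So 6^1080 ≡ 742 · 50 · 623 · 823 ≡ 243 (mod 1081).
Since 243 ≠ 1, base 6 is a Fermat witness: 1081 is composite.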